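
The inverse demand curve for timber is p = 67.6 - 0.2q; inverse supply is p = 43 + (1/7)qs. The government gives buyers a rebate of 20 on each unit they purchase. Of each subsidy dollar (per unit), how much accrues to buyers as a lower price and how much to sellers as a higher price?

Buyers gain 35/3 per unit; sellers gain 25/3 per unit

Pre-subsidy: 67.6 - 0.2q = 43 + (1/7)q gives q* = 71.75 and p* = 53.25.
With the rebate, buyers effectively pay pb = ps − 20, where ps is the price sellers receive.
On the curves, pb = 67.6 - 0.2q and ps = 43 + (1/7)q; the wedge ps − pb = 20 gives 43 + (1/7)q − (67.6 - 0.2q) = 20, so q' = 1561/12.
Then pb = 67.6 − 0.2·(1561/12) = 499/12 and ps = 43 + (1/7)·(1561/12) = 739/12.
Buyers' price falls by p* − pb = 53.25 − 499/12 = 35/3; sellers' price rises by ps − p* = 739/12 − 53.25 = 25/3.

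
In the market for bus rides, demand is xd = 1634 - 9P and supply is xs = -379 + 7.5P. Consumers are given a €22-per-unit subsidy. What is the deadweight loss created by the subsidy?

Deadweight loss = €990

Pre-subsidy: 1634 - 9P = -379 + 7.5P gives P* = 122, x* = 536.
With the rebate, buyers effectively pay Pb = Ps − 22, where Ps is the price sellers receive.
Demand in terms of Ps becomes xd = 1634 − 9(Ps − 22) = 1832 - 9Ps. Setting this equal to supply: 1832 - 9Ps = -379 + 7.5Ps, so Ps = 134.
Buyers pay Pb = 134 − 22 = 112; x' = -379 + 7.5·134 = 626.
The subsidy expands output by 626 − 536 = 90 past the efficient level; on those units the gap between marginal cost and willingness to pay runs from 0 up to 22.
DWL = ½ × 22 × 90 = 990.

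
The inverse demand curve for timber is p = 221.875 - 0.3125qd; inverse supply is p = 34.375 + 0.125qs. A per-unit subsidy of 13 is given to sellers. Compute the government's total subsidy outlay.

Government cost = 41704/7

Pre-subsidy: 221.875 - 0.3125q = 34.375 + 0.125q gives q* = 3000/7 and p* = 4925/56.
With the subsidy, sellers receive ps = pb + 13 for each unit, where pb is the price buyers pay.
On the curves, pb = 221.875 - 0.3125q and ps = 34.375 + 0.125q; the wedge ps − pb = 13 gives 34.375 + 0.125q − (221.875 - 0.3125q) = 13, so q' = 3208/7.
Then pb = 221.875 − 0.3125·(3208/7) = 4405/56 and ps = 34.375 + 0.125·(3208/7) = 5133/56.
Government outlay = subsidy × quantity = 13 × 3208/7 = 41704/7.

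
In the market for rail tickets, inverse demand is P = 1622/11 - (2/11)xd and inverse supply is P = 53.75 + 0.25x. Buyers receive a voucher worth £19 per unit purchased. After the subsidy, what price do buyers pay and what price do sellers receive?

Buyers pay £100; sellers receive £119

Pre-subsidy: 1622/11 - (2/11)x = 53.75 + 0.25x gives x* = 217 and P* = 108.
With the rebate, buyers effectively pay Pb = Ps − 19, where Ps is the price sellers receive.
On the curves, Pb = 1622/11 - (2/11)x and Ps = 53.75 + 0.25x; the wedge Ps − Pb = 19 gives 53.75 + 0.25x − (1622/11 - (2/11)x) = 19, so x' = 261.
Then Pb = 1622/11 − (2/11)·261 = 100 and Ps = 53.75 + 0.25·261 = 119.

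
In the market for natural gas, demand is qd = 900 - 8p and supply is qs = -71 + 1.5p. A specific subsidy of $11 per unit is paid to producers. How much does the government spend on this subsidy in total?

Pre-subsidy: 900 - 8p = -71 + 1.5p gives p* = 1942/19, q* = 1564/19.
With the subsidy, sellers receive ps = pb + 11 for each unit, where pb is the price buyers pay.
Supply in terms of pb becomes qs = -71 + 1.5(pb + 11) = -54.5 + 1.5pb. Setting this equal to demand: 900 - 8pb = -54.5 + 1.5pb, so pb = 1909/19.
Sellers receive ps = 1909/19 + 11 = 2118/19; q' = 900 − 8·(1909/19) = 1828/19.
Government outlay = subsidy × quantity = 11 × 1828/19 = 20108/19.

Government cost = 20108/19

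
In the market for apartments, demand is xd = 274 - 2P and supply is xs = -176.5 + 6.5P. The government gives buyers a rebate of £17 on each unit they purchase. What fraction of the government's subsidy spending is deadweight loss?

DWL / government spending = 13/194

Pre-subsidy: 274 - 2P = -176.5 + 6.5P gives P* = 53, x* = 168.
With the rebate, buyers effectively pay Pb = Ps − 17, where Ps is the price sellers receive.
Demand in terms of Ps becomes xd = 274 − 2(Ps − 17) = 308 - 2Ps. Setting this equal to supply: 308 - 2Ps = -176.5 + 6.5Ps, so Ps = 57.
Buyers pay Pb = 57 − 17 = 40; x' = -176.5 + 6.5·57 = 194.
ΔCS = ½(168 + 194)(53 − 40) = 2353; ΔPS = ½(168 + 194)(57 − 53) = 724.
Government spending = 17 × 194 = 3298.
DWL = ½ × 17 × (194 − 168) = 221; fraction = 221 / 3298 = 13/194.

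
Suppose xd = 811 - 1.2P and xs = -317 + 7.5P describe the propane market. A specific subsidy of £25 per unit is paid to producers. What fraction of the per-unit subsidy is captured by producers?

Producer share = 4/29

Pre-subsidy: 811 - 1.2P = -317 + 7.5P gives P* = 3760/29, x* = 19007/29.
With the subsidy, sellers receive Ps = Pb + 25 for each unit, where Pb is the price buyers pay.
Supply in terms of Pb becomes xs = -317 + 7.5(Pb + 25) = -129.5 + 7.5Pb. Setting this equal to demand: 811 - 1.2Pb = -129.5 + 7.5Pb, so Pb = 3135/29.
Sellers receive Ps = 3135/29 + 25 = 3860/29; x' = 811 − 1.2·(3135/29) = 19757/29.
Buyers' price falls by P* − Pb = 3760/29 − 3135/29 = 625/29; sellers' price rises by Ps − P* = 3860/29 − 3760/29 = 100/29.
So producers capture (100/29)/25 = 4/29 of each unit of subsidy.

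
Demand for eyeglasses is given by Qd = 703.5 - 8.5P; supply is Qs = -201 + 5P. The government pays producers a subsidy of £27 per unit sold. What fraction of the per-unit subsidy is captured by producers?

Producer share = 17/27

Pre-subsidy: 703.5 - 8.5P = -201 + 5P gives P* = 67, Q* = 134.
With the subsidy, sellers receive Ps = Pb + 27 for each unit, where Pb is the price buyers pay.
Supply in terms of Pb becomes Qs = -201 + 5(Pb + 27) = -66 + 5Pb. Setting this equal to demand: 703.5 - 8.5Pb = -66 + 5Pb, so Pb = 57.
Sellers receive Ps = 57 + 27 = 84; Q' = 703.5 − 8.5·57 = 219.
Buyers' price falls by P* − Pb = 67 − 57 = 10; sellers' price rises by Ps − P* = 84 − 67 = 17.
So producers capture 17/27 = 17/27 of each unit of subsidy.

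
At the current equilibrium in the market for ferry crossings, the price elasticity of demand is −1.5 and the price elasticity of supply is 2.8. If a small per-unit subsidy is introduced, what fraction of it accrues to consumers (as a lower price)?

For a small subsidy around the equilibrium, the benefit split depends on the relative slopes, which at a point are proportional to the elasticities.
Buyer share = εs/(εs + |εd|) = 2.8/(2.8 + 1.5) = 28/43; seller share = |εd|/(εs + |εd|) = 15/43.

Consumer share = 28/43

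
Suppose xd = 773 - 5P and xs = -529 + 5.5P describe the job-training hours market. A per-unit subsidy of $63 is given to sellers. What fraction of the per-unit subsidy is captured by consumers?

Consumer share = 11/21

Pre-subsidy: 773 - 5P = -529 + 5.5P gives P* = 124, x* = 153.
With the subsidy, sellers receive Ps = Pb + 63 for each unit, where Pb is the price buyers pay.
Supply in terms of Pb becomes xs = -529 + 5.5(Pb + 63) = -182.5 + 5.5Pb. Setting this equal to demand: 773 - 5Pb = -182.5 + 5.5Pb, so Pb = 91.
Sellers receive Ps = 91 + 63 = 154; x' = 773 − 5·91 = 318.
Buyers' price falls by P* − Pb = 124 − 91 = 33; sellers' price rises by Ps − P* = 154 − 124 = 30.
So consumers capture 33/63 = 11/21 of each unit of subsidy.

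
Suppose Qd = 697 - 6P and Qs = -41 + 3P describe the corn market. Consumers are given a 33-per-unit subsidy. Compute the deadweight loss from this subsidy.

Deadweight loss = 1089

Pre-subsidy: 697 - 6P = -41 + 3P gives P* = 82, Q* = 205.
With the rebate, buyers effectively pay Pb = Ps − 33, where Ps is the price sellers receive.
Demand in terms of Ps becomes Qd = 697 − 6(Ps − 33) = 895 - 6Ps. Setting this equal to supply: 895 - 6Ps = -41 + 3Ps, so Ps = 104.
Buyers pay Pb = 104 − 33 = 71; Q' = -41 + 3·104 = 271.
The subsidy expands output by 271 − 205 = 66 past the efficient level; on those units the gap between marginal cost and willingness to pay runs from 0 up to 33.
DWL = ½ × 33 × 66 = 1089.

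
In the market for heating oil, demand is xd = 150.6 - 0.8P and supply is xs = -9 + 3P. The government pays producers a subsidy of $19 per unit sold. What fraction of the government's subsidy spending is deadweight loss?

DWL / government spending = 2/43

Pre-subsidy: 150.6 - 0.8P = -9 + 3P gives P* = 42, x* = 117.
With the subsidy, sellers receive Ps = Pb + 19 for each unit, where Pb is the price buyers pay.
Supply in terms of Pb becomes xs = -9 + 3(Pb + 19) = 48 + 3Pb. Setting this equal to demand: 150.6 - 0.8Pb = 48 + 3Pb, so Pb = 27.
Sellers receive Ps = 27 + 19 = 46; x' = 150.6 − 0.8·27 = 129.
ΔCS = ½(117 + 129)(42 − 27) = 1845; ΔPS = ½(117 + 129)(46 − 42) = 492.
Government spending = 19 × 129 = 2451.
DWL = ½ × 19 × (129 − 117) = 114; fraction = 114 / 2451 = 2/43.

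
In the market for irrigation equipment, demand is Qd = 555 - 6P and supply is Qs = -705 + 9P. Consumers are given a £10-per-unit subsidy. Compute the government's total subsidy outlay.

Government cost = £870

Pre-subsidy: 555 - 6P = -705 + 9P gives P* = 84, Q* = 51.
With the rebate, buyers effectively pay Pb = Ps − 10, where Ps is the price sellers receive.
Demand in terms of Ps becomes Qd = 555 − 6(Ps − 10) = 615 - 6Ps. Setting this equal to supply: 615 - 6Ps = -705 + 9Ps, so Ps = 88.
Buyers pay Pb = 88 − 10 = 78; Q' = -705 + 9·88 = 87.
Government outlay = subsidy × quantity = 10 × 87 = 870.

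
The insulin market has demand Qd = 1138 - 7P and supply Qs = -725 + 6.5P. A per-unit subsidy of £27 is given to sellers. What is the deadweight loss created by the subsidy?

Pre-subsidy: 1138 - 7P = -725 + 6.5P gives P* = 138, Q* = 172.
With the subsidy, sellers receive Ps = Pb + 27 for each unit, where Pb is the price buyers pay.
Supply in terms of Pb becomes Qs = -725 + 6.5(Pb + 27) = -549.5 + 6.5Pb. Setting this equal to demand: 1138 - 7Pb = -549.5 + 6.5Pb, so Pb = 125.
Sellers receive Ps = 125 + 27 = 152; Q' = 1138 − 7·125 = 263.
The subsidy expands output by 263 − 172 = 91 past the efficient level; on those units the gap between marginal cost and willingness to pay runs from 0 up to 27.
DWL = ½ × 27 × 91 = 1228.5.

Deadweight loss = £1228.5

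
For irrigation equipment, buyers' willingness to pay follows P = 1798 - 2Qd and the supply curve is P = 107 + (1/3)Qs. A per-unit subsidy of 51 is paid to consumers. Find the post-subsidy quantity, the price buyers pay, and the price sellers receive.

Q' = 5226/7; buyers pay 2134/7; sellers receive 2491/7

Pre-subsidy: 1798 - 2Q = 107 + (1/3)Q gives Q* = 5073/7 and P* = 2440/7.
With the rebate, buyers effectively pay Pb = Ps − 51, where Ps is the price sellers receive.
On the curves, Pb = 1798 - 2Q and Ps = 107 + (1/3)Q; the wedge Ps − Pb = 51 gives 107 + (1/3)Q − (1798 - 2Q) = 51, so Q' = 5226/7.
Then Pb = 1798 − 2·(5226/7) = 2134/7 and Ps = 107 + (1/3)·(5226/7) = 2491/7.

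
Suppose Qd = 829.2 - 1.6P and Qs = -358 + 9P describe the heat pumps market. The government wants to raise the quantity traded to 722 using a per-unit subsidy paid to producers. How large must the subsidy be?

Required subsidy s = 53 per unit

At Q = 722, invert demand for the buyer price: Pb = (829.2 − 722)/1.6 = 67; invert supply for the seller price: Ps = (722 − (-358))/9 = 120.
The subsidy must fill the gap: s = Ps − Pb = 120 − 67 = 53.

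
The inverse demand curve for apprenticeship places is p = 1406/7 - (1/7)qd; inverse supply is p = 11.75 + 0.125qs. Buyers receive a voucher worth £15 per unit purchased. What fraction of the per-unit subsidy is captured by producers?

Pre-subsidy: 1406/7 - (1/7)q = 11.75 + 0.125q gives q* = 706 and p* = 100.
With the rebate, buyers effectively pay pb = ps − 15, where ps is the price sellers receive.
On the curves, pb = 1406/7 - (1/7)q and ps = 11.75 + 0.125q; the wedge ps − pb = 15 gives 11.75 + 0.125q − (1406/7 - (1/7)q) = 15, so q' = 762.
Then pb = 1406/7 − (1/7)·762 = 92 and ps = 11.75 + 0.125·762 = 107.
Buyers' price falls by p* − pb = 100 − 92 = 8; sellers' price rises by ps − p* = 107 − 100 = 7.
So producers capture 7/15 = 7/15 of each unit of subsidy.

Producer share = 7/15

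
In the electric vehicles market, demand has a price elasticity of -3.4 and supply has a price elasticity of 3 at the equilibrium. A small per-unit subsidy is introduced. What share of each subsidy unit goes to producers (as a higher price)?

Producer share = 0.53125

For a small subsidy around the equilibrium, the benefit split depends on the relative slopes, which at a point are proportional to the elasticities.
Buyer share = εs/(εs + |εd|) = 3/(3 + 3.4) = 0.46875; seller share = |εd|/(εs + |εd|) = 0.53125.
So producers capture 0.53125 of the subsidy.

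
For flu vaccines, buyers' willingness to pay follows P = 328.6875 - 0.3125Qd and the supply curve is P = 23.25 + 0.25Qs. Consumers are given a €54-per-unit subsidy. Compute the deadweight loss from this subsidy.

Pre-subsidy: 328.6875 - 0.3125Q = 23.25 + 0.25Q gives Q* = 543 and P* = 159.
With the rebate, buyers effectively pay Pb = Ps − 54, where Ps is the price sellers receive.
On the curves, Pb = 328.6875 - 0.3125Q and Ps = 23.25 + 0.25Q; the wedge Ps − Pb = 54 gives 23.25 + 0.25Q − (328.6875 - 0.3125Q) = 54, so Q' = 639.
Then Pb = 328.6875 − 0.3125·639 = 129 and Ps = 23.25 + 0.25·639 = 183.
The subsidy expands output by 639 − 543 = 96 past the efficient level; on those units the gap between marginal cost and willingness to pay runs from 0 up to 54.
DWL = ½ × 54 × 96 = 2592.

Deadweight loss = €2592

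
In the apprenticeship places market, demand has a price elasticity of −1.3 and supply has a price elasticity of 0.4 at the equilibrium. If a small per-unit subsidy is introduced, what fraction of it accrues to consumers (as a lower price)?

For a small subsidy around the equilibrium, the benefit split depends on the relative slopes, which at a point are proportional to the elasticities.
Buyer share = εs/(εs + |εd|) = 0.4/(0.4 + 1.3) = 4/17; seller share = |εd|/(εs + |εd|) = 13/17.

Consumer share = 4/17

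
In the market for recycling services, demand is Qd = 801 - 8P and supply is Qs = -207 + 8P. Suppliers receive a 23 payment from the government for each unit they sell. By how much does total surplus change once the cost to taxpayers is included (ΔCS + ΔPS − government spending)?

Pre-subsidy: 801 - 8P = -207 + 8P gives P* = 63, Q* = 297.
With the subsidy, sellers receive Ps = Pb + 23 for each unit, where Pb is the price buyers pay.
Supply in terms of Pb becomes Qs = -207 + 8(Pb + 23) = -23 + 8Pb. Setting this equal to demand: 801 - 8Pb = -23 + 8Pb, so Pb = 51.5.
Sellers receive Ps = 51.5 + 23 = 74.5; Q' = 801 − 8·51.5 = 389.
ΔCS = ½(297 + 389)(63 − 51.5) = 3944.5; ΔPS = ½(297 + 389)(74.5 − 63) = 3944.5.
Government spending = 23 × 389 = 8947.
Net change = 3944.5 + 3944.5 − 8947 = -1058. The loss equals the DWL triangle ½·23·92.

Net change in total surplus = -1058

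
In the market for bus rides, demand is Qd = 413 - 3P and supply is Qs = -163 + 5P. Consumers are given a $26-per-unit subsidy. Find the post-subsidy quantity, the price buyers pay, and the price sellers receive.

Q' = 245.75; buyers pay $55.75; sellers receive $81.75

Pre-subsidy: 413 - 3P = -163 + 5P gives P* = 72, Q* = 197.
With the rebate, buyers effectively pay Pb = Ps − 26, where Ps is the price sellers receive.
Demand in terms of Ps becomes Qd = 413 − 3(Ps − 26) = 491 - 3Ps. Setting this equal to supply: 491 - 3Ps = -163 + 5Ps, so Ps = 81.75.
Buyers pay Pb = 81.75 − 26 = 55.75; Q' = -163 + 5·81.75 = 245.75.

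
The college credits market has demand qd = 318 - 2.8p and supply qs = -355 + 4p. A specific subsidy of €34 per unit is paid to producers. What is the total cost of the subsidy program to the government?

Pre-subsidy: 318 - 2.8p = -355 + 4p gives p* = 3365/34, q* = 695/17.
With the subsidy, sellers receive ps = pb + 34 for each unit, where pb is the price buyers pay.
Supply in terms of pb becomes qs = -355 + 4(pb + 34) = -219 + 4pb. Setting this equal to demand: 318 - 2.8pb = -219 + 4pb, so pb = 2685/34.
Sellers receive ps = 2685/34 + 34 = 3841/34; q' = 318 − 2.8·(2685/34) = 1647/17.
Government outlay = subsidy × quantity = 34 × 1647/17 = 3294.

Government cost = €3294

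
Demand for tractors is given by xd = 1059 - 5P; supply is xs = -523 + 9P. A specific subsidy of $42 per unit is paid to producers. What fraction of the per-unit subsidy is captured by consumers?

Consumer share = 9/14

Pre-subsidy: 1059 - 5P = -523 + 9P gives P* = 113, x* = 494.
With the subsidy, sellers receive Ps = Pb + 42 for each unit, where Pb is the price buyers pay.
Supply in terms of Pb becomes xs = -523 + 9(Pb + 42) = -145 + 9Pb. Setting this equal to demand: 1059 - 5Pb = -145 + 9Pb, so Pb = 86.
Sellers receive Ps = 86 + 42 = 128; x' = 1059 − 5·86 = 629.
Buyers' price falls by P* − Pb = 113 − 86 = 27; sellers' price rises by Ps − P* = 128 − 113 = 15.
So consumers capture 27/42 = 9/14 of each unit of subsidy.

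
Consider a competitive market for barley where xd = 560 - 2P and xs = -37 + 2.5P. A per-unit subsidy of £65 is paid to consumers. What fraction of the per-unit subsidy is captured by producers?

Producer share = 4/9

Pre-subsidy: 560 - 2P = -37 + 2.5P gives P* = 398/3, x* = 884/3.
With the rebate, buyers effectively pay Pb = Ps − 65, where Ps is the price sellers receive.
Demand in terms of Ps becomes xd = 560 − 2(Ps − 65) = 690 - 2Ps. Setting this equal to supply: 690 - 2Ps = -37 + 2.5Ps, so Ps = 1454/9.
Buyers pay Pb = 1454/9 − 65 = 869/9; x' = -37 + 2.5·(1454/9) = 3302/9.
Buyers' price falls by P* − Pb = 398/3 − 869/9 = 325/9; sellers' price rises by Ps − P* = 1454/9 − 398/3 = 260/9.
So producers capture (260/9)/65 = 4/9 of each unit of subsidy.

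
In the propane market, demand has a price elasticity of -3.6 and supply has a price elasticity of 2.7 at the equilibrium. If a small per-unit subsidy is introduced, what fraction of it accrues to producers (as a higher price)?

For a small subsidy around the equilibrium, the benefit split depends on the relative slopes, which at a point are proportional to the elasticities.
Buyer share = εs/(εs + |εd|) = 2.7/(2.7 + 3.6) = 3/7; seller share = |εd|/(εs + |εd|) = 4/7.
So producers capture 4/7 of the subsidy.

Producer share = 4/7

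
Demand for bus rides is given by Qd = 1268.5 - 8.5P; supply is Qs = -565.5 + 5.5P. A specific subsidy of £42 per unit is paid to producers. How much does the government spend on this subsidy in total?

Pre-subsidy: 1268.5 - 8.5P = -565.5 + 5.5P gives P* = 131, Q* = 155.
With the subsidy, sellers receive Ps = Pb + 42 for each unit, where Pb is the price buyers pay.
Supply in terms of Pb becomes Qs = -565.5 + 5.5(Pb + 42) = -334.5 + 5.5Pb. Setting this equal to demand: 1268.5 - 8.5Pb = -334.5 + 5.5Pb, so Pb = 114.5.
Sellers receive Ps = 114.5 + 42 = 156.5; Q' = 1268.5 − 8.5·114.5 = 295.25.
Government outlay = subsidy × quantity = 42 × 295.25 = 12400.5.

Government cost = £12400.5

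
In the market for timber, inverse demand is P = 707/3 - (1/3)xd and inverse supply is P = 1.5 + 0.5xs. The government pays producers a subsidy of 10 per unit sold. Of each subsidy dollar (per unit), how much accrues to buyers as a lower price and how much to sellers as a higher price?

Pre-subsidy: 707/3 - (1/3)x = 1.5 + 0.5x gives x* = 281 and P* = 142.
With the subsidy, sellers receive Ps = Pb + 10 for each unit, where Pb is the price buyers pay.
On the curves, Pb = 707/3 - (1/3)x and Ps = 1.5 + 0.5x; the wedge Ps − Pb = 10 gives 1.5 + 0.5x − (707/3 - (1/3)x) = 10, so x' = 293.
Then Pb = 707/3 − (1/3)·293 = 138 and Ps = 1.5 + 0.5·293 = 148.
Buyers' price falls by P* − Pb = 142 − 138 = 4; sellers' price rises by Ps − P* = 148 − 142 = 6.

Buyers gain 4 per unit; sellers gain 6 per unit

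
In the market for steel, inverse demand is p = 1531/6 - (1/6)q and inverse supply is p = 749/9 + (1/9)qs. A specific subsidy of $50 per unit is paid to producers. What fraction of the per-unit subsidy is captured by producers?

Producer share = 0.4

Pre-subsidy: 1531/6 - (1/6)q = 749/9 + (1/9)q gives q* = 619 and p* = 152.
With the subsidy, sellers receive ps = pb + 50 for each unit, where pb is the price buyers pay.
On the curves, pb = 1531/6 - (1/6)q and ps = 749/9 + (1/9)q; the wedge ps − pb = 50 gives 749/9 + (1/9)q − (1531/6 - (1/6)q) = 50, so q' = 799.
Then pb = 1531/6 − (1/6)·799 = 122 and ps = 749/9 + (1/9)·799 = 172.
Buyers' price falls by p* − pb = 152 − 122 = 30; sellers' price rises by ps − p* = 172 − 152 = 20.
So producers capture 20/50 = 0.4 of each unit of subsidy.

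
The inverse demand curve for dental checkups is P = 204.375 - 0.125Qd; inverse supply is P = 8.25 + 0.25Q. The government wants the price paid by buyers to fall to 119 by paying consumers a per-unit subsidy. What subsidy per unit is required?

At a buyer price of 119, quantity demanded is 1635 − 8·119 = 683.
Sellers supply 683 only when they receive Ps = 8.25 + 0.25·683 = 179.
s = Ps − Pb = 179 − 119 = 60.

Required subsidy s = 60 per unit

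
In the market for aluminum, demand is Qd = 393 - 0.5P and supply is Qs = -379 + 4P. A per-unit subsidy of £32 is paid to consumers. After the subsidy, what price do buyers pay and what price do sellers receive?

Pre-subsidy: 393 - 0.5P = -379 + 4P gives P* = 1544/9, Q* = 2765/9.
With the rebate, buyers effectively pay Pb = Ps − 32, where Ps is the price sellers receive.
Demand in terms of Ps becomes Qd = 393 − 0.5(Ps − 32) = 409 - 0.5Ps. Setting this equal to supply: 409 - 0.5Ps = -379 + 4Ps, so Ps = 1576/9.
Buyers pay Pb = 1576/9 − 32 = 1288/9; Q' = -379 + 4·(1576/9) = 2893/9.

Buyers pay 1288/9; sellers receive 1576/9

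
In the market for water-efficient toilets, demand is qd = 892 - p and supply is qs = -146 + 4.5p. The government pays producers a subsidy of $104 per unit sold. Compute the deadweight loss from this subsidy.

Pre-subsidy: 892 - p = -146 + 4.5p gives p* = 2076/11, q* = 7736/11.
With the subsidy, sellers receive ps = pb + 104 for each unit, where pb is the price buyers pay.
Supply in terms of pb becomes qs = -146 + 4.5(pb + 104) = 322 + 4.5pb. Setting this equal to demand: 892 - pb = 322 + 4.5pb, so pb = 1140/11.
Sellers receive ps = 1140/11 + 104 = 2284/11; q' = 892 − 1·(1140/11) = 8672/11.
The subsidy expands output by 8672/11 − 7736/11 = 936/11 past the efficient level; on those units the gap between marginal cost and willingness to pay runs from 0 up to 104.
DWL = ½ × 104 × 936/11 = 48672/11.

Deadweight loss = 48672/11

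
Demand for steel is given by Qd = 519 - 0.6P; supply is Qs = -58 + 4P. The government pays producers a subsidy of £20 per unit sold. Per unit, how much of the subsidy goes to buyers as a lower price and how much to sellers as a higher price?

Buyers gain 400/23 per unit; sellers gain 60/23 per unit

Pre-subsidy: 519 - 0.6P = -58 + 4P gives P* = 2885/23, Q* = 10206/23.
With the subsidy, sellers receive Ps = Pb + 20 for each unit, where Pb is the price buyers pay.
Supply in terms of Pb becomes Qs = -58 + 4(Pb + 20) = 22 + 4Pb. Setting this equal to demand: 519 - 0.6Pb = 22 + 4Pb, so Pb = 2485/23.
Sellers receive Ps = 2485/23 + 20 = 2945/23; Q' = 519 − 0.6·(2485/23) = 10446/23.
Buyers' price falls by P* − Pb = 2885/23 − 2485/23 = 400/23; sellers' price rises by Ps − P* = 2945/23 − 2885/23 = 60/23.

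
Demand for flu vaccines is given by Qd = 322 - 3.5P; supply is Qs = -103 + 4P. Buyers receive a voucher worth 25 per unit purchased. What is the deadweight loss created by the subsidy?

Pre-subsidy: 322 - 3.5P = -103 + 4P gives P* = 170/3, Q* = 371/3.
With the rebate, buyers effectively pay Pb = Ps − 25, where Ps is the price sellers receive.
Demand in terms of Ps becomes Qd = 322 − 3.5(Ps − 25) = 409.5 - 3.5Ps. Setting this equal to supply: 409.5 - 3.5Ps = -103 + 4Ps, so Ps = 205/3.
Buyers pay Pb = 205/3 − 25 = 130/3; Q' = -103 + 4·(205/3) = 511/3.
The subsidy expands output by 511/3 − 371/3 = 140/3 past the efficient level; on those units the gap between marginal cost and willingness to pay runs from 0 up to 25.
DWL = ½ × 25 × 140/3 = 1750/3.

Deadweight loss = 1750/3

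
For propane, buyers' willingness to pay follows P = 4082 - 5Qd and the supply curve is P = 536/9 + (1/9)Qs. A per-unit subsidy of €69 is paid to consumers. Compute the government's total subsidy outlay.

Pre-subsidy: 4082 - 5Q = 536/9 + (1/9)Q gives Q* = 787 and P* = 147.
With the rebate, buyers effectively pay Pb = Ps − 69, where Ps is the price sellers receive.
On the curves, Pb = 4082 - 5Q and Ps = 536/9 + (1/9)Q; the wedge Ps − Pb = 69 gives 536/9 + (1/9)Q − (4082 - 5Q) = 69, so Q' = 800.5.
Then Pb = 4082 − 5·800.5 = 79.5 and Ps = 536/9 + (1/9)·800.5 = 148.5.
Government outlay = subsidy × quantity = 69 × 800.5 = 55234.5.

Government cost = €55234.5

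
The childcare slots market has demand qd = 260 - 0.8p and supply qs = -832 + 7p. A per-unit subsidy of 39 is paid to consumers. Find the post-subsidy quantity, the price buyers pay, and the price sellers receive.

q' = 176; buyers pay 105; sellers receive 144

Pre-subsidy: 260 - 0.8p = -832 + 7p gives p* = 140, q* = 148.
With the rebate, buyers effectively pay pb = ps − 39, where ps is the price sellers receive.
Demand in terms of ps becomes qd = 260 − 0.8(ps − 39) = 291.2 - 0.8ps. Setting this equal to supply: 291.2 - 0.8ps = -832 + 7ps, so ps = 144.
Buyers pay pb = 144 − 39 = 105; q' = -832 + 7·144 = 176.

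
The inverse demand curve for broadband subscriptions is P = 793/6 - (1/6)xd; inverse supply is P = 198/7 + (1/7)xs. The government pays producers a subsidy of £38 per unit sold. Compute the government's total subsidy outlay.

Government cost = 226442/13

Pre-subsidy: 793/6 - (1/6)x = 198/7 + (1/7)x gives x* = 4363/13 and P* = 991/13.
With the subsidy, sellers receive Ps = Pb + 38 for each unit, where Pb is the price buyers pay.
On the curves, Pb = 793/6 - (1/6)x and Ps = 198/7 + (1/7)x; the wedge Ps − Pb = 38 gives 198/7 + (1/7)x − (793/6 - (1/6)x) = 38, so x' = 5959/13.
Then Pb = 793/6 − (1/6)·(5959/13) = 725/13 and Ps = 198/7 + (1/7)·(5959/13) = 1219/13.
Government outlay = subsidy × quantity = 38 × 5959/13 = 226442/13.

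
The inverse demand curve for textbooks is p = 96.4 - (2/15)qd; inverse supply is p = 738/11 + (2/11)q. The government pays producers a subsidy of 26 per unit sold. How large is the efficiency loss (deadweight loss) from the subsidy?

Deadweight loss = 1072.5

Pre-subsidy: 96.4 - (2/15)q = 738/11 + (2/11)q gives q* = 93 and p* = 84.
With the subsidy, sellers receive ps = pb + 26 for each unit, where pb is the price buyers pay.
On the curves, pb = 96.4 - (2/15)q and ps = 738/11 + (2/11)q; the wedge ps − pb = 26 gives 738/11 + (2/11)q − (96.4 - (2/15)q) = 26, so q' = 175.5.
Then pb = 96.4 − (2/15)·175.5 = 73 and ps = 738/11 + (2/11)·175.5 = 99.
The subsidy expands output by 175.5 − 93 = 82.5 past the efficient level; on those units the gap between marginal cost and willingness to pay runs from 0 up to 26.
DWL = ½ × 26 × 82.5 = 1072.5.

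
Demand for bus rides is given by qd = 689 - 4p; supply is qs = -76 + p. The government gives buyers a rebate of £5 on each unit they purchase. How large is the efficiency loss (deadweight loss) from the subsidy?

Deadweight loss = £10

Pre-subsidy: 689 - 4p = -76 + p gives p* = 153, q* = 77.
With the rebate, buyers effectively pay pb = ps − 5, where ps is the price sellers receive.
Demand in terms of ps becomes qd = 689 − 4(ps − 5) = 709 - 4ps. Setting this equal to supply: 709 - 4ps = -76 + ps, so ps = 157.
Buyers pay pb = 157 − 5 = 152; q' = -76 + 1·157 = 81.
The subsidy expands output by 81 − 77 = 4 past the efficient level; on those units the gap between marginal cost and willingness to pay runs from 0 up to 5.
DWL = ½ × 5 × 4 = 10.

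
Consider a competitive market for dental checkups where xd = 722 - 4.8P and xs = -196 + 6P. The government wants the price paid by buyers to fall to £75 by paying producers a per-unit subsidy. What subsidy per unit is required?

At a buyer price of 75, quantity demanded is 722 − 4.8·75 = 362.
Sellers supply 362 only when they receive Ps with -196 + 6·Ps = 362, i.e. Ps = 93.
s = Ps − Pb = 93 − 75 = 18.

Required subsidy s = £18 per unit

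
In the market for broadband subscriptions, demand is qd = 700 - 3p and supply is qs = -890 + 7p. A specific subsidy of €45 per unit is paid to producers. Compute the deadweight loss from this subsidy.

Deadweight loss = €2126.25

Pre-subsidy: 700 - 3p = -890 + 7p gives p* = 159, q* = 223.
With the subsidy, sellers receive ps = pb + 45 for each unit, where pb is the price buyers pay.
Supply in terms of pb becomes qs = -890 + 7(pb + 45) = -575 + 7pb. Setting this equal to demand: 700 - 3pb = -575 + 7pb, so pb = 127.5.
Sellers receive ps = 127.5 + 45 = 172.5; q' = 700 − 3·127.5 = 317.5.
The subsidy expands output by 317.5 − 223 = 94.5 past the efficient level; on those units the gap between marginal cost and willingness to pay runs from 0 up to 45.
DWL = ½ × 45 × 94.5 = 2126.25.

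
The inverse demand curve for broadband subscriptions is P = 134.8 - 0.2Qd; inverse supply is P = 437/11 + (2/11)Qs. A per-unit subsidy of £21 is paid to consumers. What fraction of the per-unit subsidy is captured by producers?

Producer share = 10/21

Pre-subsidy: 134.8 - 0.2Q = 437/11 + (2/11)Q gives Q* = 249 and P* = 85.
With the rebate, buyers effectively pay Pb = Ps − 21, where Ps is the price sellers receive.
On the curves, Pb = 134.8 - 0.2Q and Ps = 437/11 + (2/11)Q; the wedge Ps − Pb = 21 gives 437/11 + (2/11)Q − (134.8 - 0.2Q) = 21, so Q' = 304.
Then Pb = 134.8 − 0.2·304 = 74 and Ps = 437/11 + (2/11)·304 = 95.
Buyers' price falls by P* − Pb = 85 − 74 = 11; sellers' price rises by Ps − P* = 95 − 85 = 10.
So producers capture 10/21 = 10/21 of each unit of subsidy.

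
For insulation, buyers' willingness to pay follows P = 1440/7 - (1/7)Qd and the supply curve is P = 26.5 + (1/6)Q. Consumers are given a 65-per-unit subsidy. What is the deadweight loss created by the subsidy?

Pre-subsidy: 1440/7 - (1/7)Q = 26.5 + (1/6)Q gives Q* = 579 and P* = 123.
With the rebate, buyers effectively pay Pb = Ps − 65, where Ps is the price sellers receive.
On the curves, Pb = 1440/7 - (1/7)Q and Ps = 26.5 + (1/6)Q; the wedge Ps − Pb = 65 gives 26.5 + (1/6)Q − (1440/7 - (1/7)Q) = 65, so Q' = 789.
Then Pb = 1440/7 − (1/7)·789 = 93 and Ps = 26.5 + (1/6)·789 = 158.
The subsidy expands output by 789 − 579 = 210 past the efficient level; on those units the gap between marginal cost and willingness to pay runs from 0 up to 65.
DWL = ½ × 65 × 210 = 6825.

Deadweight loss = 6825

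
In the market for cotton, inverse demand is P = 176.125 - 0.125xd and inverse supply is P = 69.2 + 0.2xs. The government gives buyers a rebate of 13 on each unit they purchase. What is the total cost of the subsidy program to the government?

Pre-subsidy: 176.125 - 0.125x = 69.2 + 0.2x gives x* = 329 and P* = 135.
With the rebate, buyers effectively pay Pb = Ps − 13, where Ps is the price sellers receive.
On the curves, Pb = 176.125 - 0.125x and Ps = 69.2 + 0.2x; the wedge Ps − Pb = 13 gives 69.2 + 0.2x − (176.125 - 0.125x) = 13, so x' = 369.
Then Pb = 176.125 − 0.125·369 = 130 and Ps = 69.2 + 0.2·369 = 143.
Government outlay = subsidy × quantity = 13 × 369 = 4797.

Government cost = 4797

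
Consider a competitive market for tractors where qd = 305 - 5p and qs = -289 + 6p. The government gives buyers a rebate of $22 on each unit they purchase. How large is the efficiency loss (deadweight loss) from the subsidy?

Deadweight loss = $660

Pre-subsidy: 305 - 5p = -289 + 6p gives p* = 54, q* = 35.
With the rebate, buyers effectively pay pb = ps − 22, where ps is the price sellers receive.
Demand in terms of ps becomes qd = 305 − 5(ps − 22) = 415 - 5ps. Setting this equal to supply: 415 - 5ps = -289 + 6ps, so ps = 64.
Buyers pay pb = 64 − 22 = 42; q' = -289 + 6·64 = 95.
The subsidy expands output by 95 − 35 = 60 past the efficient level; on those units the gap between marginal cost and willingness to pay runs from 0 up to 22.
DWL = ½ × 22 × 60 = 660.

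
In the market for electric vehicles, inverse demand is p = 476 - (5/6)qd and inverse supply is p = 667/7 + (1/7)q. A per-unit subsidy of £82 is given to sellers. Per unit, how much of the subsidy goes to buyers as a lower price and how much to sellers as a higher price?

Buyers gain £70 per unit; sellers gain £12 per unit

Pre-subsidy: 476 - (5/6)q = 667/7 + (1/7)q gives q* = 390 and p* = 151.
With the subsidy, sellers receive ps = pb + 82 for each unit, where pb is the price buyers pay.
On the curves, pb = 476 - (5/6)q and ps = 667/7 + (1/7)q; the wedge ps − pb = 82 gives 667/7 + (1/7)q − (476 - (5/6)q) = 82, so q' = 474.
Then pb = 476 − (5/6)·474 = 81 and ps = 667/7 + (1/7)·474 = 163.
Buyers' price falls by p* − pb = 151 − 81 = 70; sellers' price rises by ps − p* = 163 − 151 = 12.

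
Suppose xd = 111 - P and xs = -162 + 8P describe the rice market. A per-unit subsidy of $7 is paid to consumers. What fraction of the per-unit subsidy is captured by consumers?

Consumer share = 8/9

Pre-subsidy: 111 - P = -162 + 8P gives P* = 91/3, x* = 242/3.
With the rebate, buyers effectively pay Pb = Ps − 7, where Ps is the price sellers receive.
Demand in terms of Ps becomes xd = 111 − 1(Ps − 7) = 118 - Ps. Setting this equal to supply: 118 - Ps = -162 + 8Ps, so Ps = 280/9.
Buyers pay Pb = 280/9 − 7 = 217/9; x' = -162 + 8·(280/9) = 782/9.
Buyers' price falls by P* − Pb = 91/3 − 217/9 = 56/9; sellers' price rises by Ps − P* = 280/9 − 91/3 = 7/9.
So consumers capture (56/9)/7 = 8/9 of each unit of subsidy.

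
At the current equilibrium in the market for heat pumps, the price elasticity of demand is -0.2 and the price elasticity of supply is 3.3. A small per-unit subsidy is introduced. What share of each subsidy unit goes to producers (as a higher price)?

Producer share = 2/35

For a small subsidy around the equilibrium, the benefit split depends on the relative slopes, which at a point are proportional to the elasticities.
Buyer share = εs/(εs + |εd|) = 3.3/(3.3 + 0.2) = 33/35; seller share = |εd|/(εs + |εd|) = 2/35.
So producers capture 2/35 of the subsidy.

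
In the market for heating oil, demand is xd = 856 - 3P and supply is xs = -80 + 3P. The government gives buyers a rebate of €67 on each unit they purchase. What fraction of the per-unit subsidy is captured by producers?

Producer share = 0.5

Pre-subsidy: 856 - 3P = -80 + 3P gives P* = 156, x* = 388.
With the rebate, buyers effectively pay Pb = Ps − 67, where Ps is the price sellers receive.
Demand in terms of Ps becomes xd = 856 − 3(Ps − 67) = 1057 - 3Ps. Setting this equal to supply: 1057 - 3Ps = -80 + 3Ps, so Ps = 189.5.
Buyers pay Pb = 189.5 − 67 = 122.5; x' = -80 + 3·189.5 = 488.5.
Buyers' price falls by P* − Pb = 156 − 122.5 = 33.5; sellers' price rises by Ps − P* = 189.5 − 156 = 33.5.
So producers capture 33.5/67 = 0.5 of each unit of subsidy.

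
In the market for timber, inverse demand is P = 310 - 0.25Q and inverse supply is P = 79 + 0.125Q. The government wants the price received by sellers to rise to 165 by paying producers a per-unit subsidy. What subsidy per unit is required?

Required subsidy s = 27 per unit

At a seller price of 165, quantity supplied is -632 + 8·165 = 688.
Buyers absorb 688 only when they pay Pb = 310 − 0.25·688 = 138.
s = Ps − Pb = 165 − 138 = 27.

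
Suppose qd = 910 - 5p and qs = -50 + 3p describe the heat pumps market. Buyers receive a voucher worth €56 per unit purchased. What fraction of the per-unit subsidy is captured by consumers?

Consumer share = 0.375

Pre-subsidy: 910 - 5p = -50 + 3p gives p* = 120, q* = 310.
With the rebate, buyers effectively pay pb = ps − 56, where ps is the price sellers receive.
Demand in terms of ps becomes qd = 910 − 5(ps − 56) = 1190 - 5ps. Setting this equal to supply: 1190 - 5ps = -50 + 3ps, so ps = 155.
Buyers pay pb = 155 − 56 = 99; q' = -50 + 3·155 = 415.
Buyers' price falls by p* − pb = 120 − 99 = 21; sellers' price rises by ps − p* = 155 − 120 = 35.
So consumers capture 21/56 = 0.375 of each unit of subsidy.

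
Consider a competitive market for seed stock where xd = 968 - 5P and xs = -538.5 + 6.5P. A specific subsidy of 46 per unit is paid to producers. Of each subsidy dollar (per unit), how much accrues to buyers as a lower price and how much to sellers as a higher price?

Pre-subsidy: 968 - 5P = -538.5 + 6.5P gives P* = 131, x* = 313.
With the subsidy, sellers receive Ps = Pb + 46 for each unit, where Pb is the price buyers pay.
Supply in terms of Pb becomes xs = -538.5 + 6.5(Pb + 46) = -239.5 + 6.5Pb. Setting this equal to demand: 968 - 5Pb = -239.5 + 6.5Pb, so Pb = 105.
Sellers receive Ps = 105 + 46 = 151; x' = 968 − 5·105 = 443.
Buyers' price falls by P* − Pb = 131 − 105 = 26; sellers' price rises by Ps − P* = 151 − 131 = 20.

Buyers gain 26 per unit; sellers gain 20 per unit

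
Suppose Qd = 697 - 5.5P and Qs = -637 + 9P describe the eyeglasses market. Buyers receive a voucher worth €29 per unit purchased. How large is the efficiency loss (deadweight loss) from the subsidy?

Pre-subsidy: 697 - 5.5P = -637 + 9P gives P* = 92, Q* = 191.
With the rebate, buyers effectively pay Pb = Ps − 29, where Ps is the price sellers receive.
Demand in terms of Ps becomes Qd = 697 − 5.5(Ps − 29) = 856.5 - 5.5Ps. Setting this equal to supply: 856.5 - 5.5Ps = -637 + 9Ps, so Ps = 103.
Buyers pay Pb = 103 − 29 = 74; Q' = -637 + 9·103 = 290.
The subsidy expands output by 290 − 191 = 99 past the efficient level; on those units the gap between marginal cost and willingness to pay runs from 0 up to 29.
DWL = ½ × 29 × 99 = 1435.5.

Deadweight loss = €1435.5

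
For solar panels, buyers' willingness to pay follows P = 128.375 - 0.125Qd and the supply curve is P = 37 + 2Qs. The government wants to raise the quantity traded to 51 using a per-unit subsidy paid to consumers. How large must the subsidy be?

At Q = 51, from the demand curve buyers pay Pb = 128.375 − 0.125·51 = 122; from the supply curve sellers need Ps = 37 + 2·51 = 139.
The subsidy must fill the gap: s = Ps − Pb = 139 − 122 = 17.

Required subsidy s = 17 per unit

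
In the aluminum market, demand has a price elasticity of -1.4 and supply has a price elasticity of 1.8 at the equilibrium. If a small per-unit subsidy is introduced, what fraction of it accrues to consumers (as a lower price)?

Consumer share = 0.5625

For a small subsidy around the equilibrium, the benefit split depends on the relative slopes, which at a point are proportional to the elasticities.
Buyer share = εs/(εs + |εd|) = 1.8/(1.8 + 1.4) = 0.5625; seller share = |εd|/(εs + |εd|) = 0.4375.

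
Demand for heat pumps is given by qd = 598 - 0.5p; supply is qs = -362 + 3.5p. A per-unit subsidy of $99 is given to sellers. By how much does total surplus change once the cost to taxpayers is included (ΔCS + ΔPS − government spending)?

Pre-subsidy: 598 - 0.5p = -362 + 3.5p gives p* = 240, q* = 478.
With the subsidy, sellers receive ps = pb + 99 for each unit, where pb is the price buyers pay.
Supply in terms of pb becomes qs = -362 + 3.5(pb + 99) = -15.5 + 3.5pb. Setting this equal to demand: 598 - 0.5pb = -15.5 + 3.5pb, so pb = 153.375.
Sellers receive ps = 153.375 + 99 = 252.375; q' = 598 − 0.5·153.375 = 521.3125.
ΔCS = ½(478 + 521.3125)(240 − 153.375) = 43282.72265625; ΔPS = ½(478 + 521.3125)(252.375 − 240) = 6183.24609375.
Government spending = 99 × 521.3125 = 51609.9375.
Net change = 43282.72265625 + 6183.24609375 − 51609.9375 = -2143.96875. The loss equals the DWL triangle ½·99·43.3125.

Net change in total surplus = -$2143.96875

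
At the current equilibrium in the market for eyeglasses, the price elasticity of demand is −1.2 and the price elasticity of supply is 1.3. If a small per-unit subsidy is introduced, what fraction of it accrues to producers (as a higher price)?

Producer share = 0.48

For a small subsidy around the equilibrium, the benefit split depends on the relative slopes, which at a point are proportional to the elasticities.
Buyer share = εs/(εs + |εd|) = 1.3/(1.3 + 1.2) = 0.52; seller share = |εd|/(εs + |εd|) = 0.48.
So producers capture 0.48 of the subsidy.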